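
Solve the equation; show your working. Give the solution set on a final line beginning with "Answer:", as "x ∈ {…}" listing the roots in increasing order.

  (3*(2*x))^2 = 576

Step 1. [(3*(2*x))^2 = 576] LHS squared, RHS 576 ≥ 0: apply √ (±), so sqrt: 3*(2*x) = 24 or -24.
Step 2. [3*(2*x) = 24 or -24] LHS = 3·(…); ÷3 both sides ⇒ div: 2*x = 8 or -8.
Step 3. [2*x = 8 or -8] divide by the outer 2. So div: x = 4 or -4.

Answer: x ∈ {-4, 4}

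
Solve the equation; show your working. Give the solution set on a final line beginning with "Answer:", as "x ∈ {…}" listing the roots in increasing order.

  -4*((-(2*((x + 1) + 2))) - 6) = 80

Step 1. [-4*((-(2*((x + 1) + 2))) - 6) = 80] divide by the outer -4. So div: (-(2*((x + 1) + 2))) - 6 = -20.
Step 2. [(-(2*((x + 1) + 2))) - 6 = -20] peel the -6: add 6 from each side, so sub: -(2*((x + 1) + 2)) = -14.
Step 3. [-(2*((x + 1) + 2)) = -14] flip signs both sides ⇒ neg: 2*((x + 1) + 2) = 14.
Step 4. [2*((x + 1) + 2) = 14] leading coefficient 2: divide by 2 ⇒ div: (x + 1) + 2 = 7.
Step 5. [(x + 1) + 2 = 7] +2 is outermost — subtract 2 both sides ⇒ sub: x + 1 = 5.
Step 6. [x + 1 = 5] +1 is outermost — subtract 1 both sides, so sub: x = 4.

Answer: x ∈ {4}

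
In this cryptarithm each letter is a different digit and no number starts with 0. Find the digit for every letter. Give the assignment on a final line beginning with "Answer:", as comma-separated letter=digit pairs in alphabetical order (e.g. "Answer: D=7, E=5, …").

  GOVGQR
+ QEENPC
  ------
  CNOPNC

Step 1. [col 1: R + C ≡ C (mod 10)] column 1 reads R+C+carry(0)=C with nothing yet; with all letters distinct, none taken yet, the only value for R is 0, so R=0.
Step 2. [col 1: R + C ≡ C (mod 10)] C=9 is one option consistent with column 1 (R + C ≡ C (mod 10), carry-in 0) — take it ⇒ C=9.
Step 3. [col 2: Q + P ≡ N (mod 10)] several values work for P in column 2 (Q + P ≡ N (mod 10), carry-in 0); try P=8 ⇒ P=8.
Step 4. [col 2: Q + P ≡ N (mod 10)] several values work for Q in column 2 (Q + P ≡ N (mod 10), carry-in 0); try Q=7. So Q=7.
Step 5. [col 2: Q + P ≡ N (mod 10)] from column 2 (Q=7, P=8, carry-in 0, digits 0,7,8,9 already taken and all letters distinct): N must equal 5. So N=5.
Step 6. [col 3: G + N ≡ P (mod 10)] column 3: given N=5, P=8, carry-in 1, and digits 0,5,7,8,9 already taken and all letters distinct, G+N≡P (mod 10) forces G=2, so G=2.
Step 7. [col 4: V + E ≡ O (mod 10)] column 4: given nothing yet, carry-in 0, and digits 0,2,5,7,8,9 already taken and all letters distinct, V+E≡O (mod 10) forces O=4 ⇒ O=4.
Step 8. [col 4: V + E ≡ O (mod 10)] V=3 is one option consistent with column 4 (V + E ≡ O (mod 10), carry-in 0) — take it. So V=3.
Step 9. [col 4: V + E ≡ O (mod 10)] column 4: given V=3, O=4, carry-in 0, and digits 0,2,3,4,5,7,8,9 already taken and all letters distinct, V+E≡O (mod 10) forces E=1, so E=1.

Answer: C=9, E=1, G=2, N=5, O=4, P=8, Q=7, R=0, V=3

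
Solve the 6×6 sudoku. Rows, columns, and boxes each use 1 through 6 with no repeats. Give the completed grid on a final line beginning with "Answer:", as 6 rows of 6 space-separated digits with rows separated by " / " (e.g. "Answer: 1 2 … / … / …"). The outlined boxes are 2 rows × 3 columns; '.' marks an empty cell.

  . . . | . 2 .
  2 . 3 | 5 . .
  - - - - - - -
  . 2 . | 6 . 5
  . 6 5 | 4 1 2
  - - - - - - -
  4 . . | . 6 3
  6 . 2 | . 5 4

Step 1. [r5c3∈{1}] r5c3's peers cover all but 1 ⇒ r5c3=1.
Step 2. [r2c6∈{1,6}] in row 2, 6 fits only at r2c6, so r2c6=6.
Step 3. [r1c6∈{1}] only 1 remains possible at r1c6 ⇒ r1c6=1.
Step 4. [r4c1∈{3}] r4c1's peers cover all but 3. So r4c1=3.
Step 5. [r5c2∈{5}] r5c2's peers cover all but 5 ⇒ r5c2=5.
Step 6. [r1c2∈{4}] r1c2 has the single candidate 4, so r1c2=4.
Step 7. [r5c4∈{2}] nothing but 2 survives at r5c4. So r5c4=2.
Step 8. [r1c4∈{3}] only 3 remains possible at r1c4 ⇒ r1c4=3.
Step 9. [r2c5∈{4}] only 4 remains possible at r2c5 ⇒ r2c5=4.
Step 10. [r6c2∈{3}] nothing but 3 survives at r6c2. So r6c2=3.
Step 11. [r3c3∈{4}] r3c3's peers cover all but 4 ⇒ r3c3=4.
Step 12. [r3c1∈{1}] nothing but 1 survives at r3c1, so r3c1=1.
Step 13. [r6c4∈{1}] r6c4's peers cover all but 1. So r6c4=1.
Step 14. [r1c3∈{6}] nothing but 6 survives at r1c3, so r1c3=6.
Step 15. [r3c5∈{3}] only 3 remains possible at r3c5 ⇒ r3c5=3.
Step 16. [r2c2∈{1}] r2c2 is down to just 1, so r2c2=1.
Step 17. [r1c1∈{5}] nothing but 5 survives at r1c1, so r1c1=5.

Answer: 5 4 6 3 2 1 / 2 1 3 5 4 6 / 1 2 4 6 3 5 / 3 6 5 4 1 2 / 4 5 1 2 6 3 / 6 3 2 1 5 4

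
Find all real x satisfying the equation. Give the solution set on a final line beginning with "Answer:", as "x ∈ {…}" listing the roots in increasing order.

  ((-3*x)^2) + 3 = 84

Step 1. [((-3*x)^2) + 3 = 84] the outer +3 inverts by subtracting 3, so sub: (-3*x)^2 = 81.
Step 2. [(-3*x)^2 = 81] 81 ≥ 0, LHS is (·)² — take ±√, so sqrt: -3*x = 9 or -9.
Step 3. [-3*x = 9 or -9] leading coefficient -3: divide by -3. So div: x = -3 or 3.

Answer: x ∈ {-3, 3}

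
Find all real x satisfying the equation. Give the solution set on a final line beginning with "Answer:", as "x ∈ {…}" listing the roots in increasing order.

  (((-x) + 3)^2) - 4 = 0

Step 1. [(((-x) + 3)^2) - 4 = 0] 4 comes off first (add 4). So sub: ((-x) + 3)^2 = 4.
Step 2. [((-x) + 3)^2 = 4] LHS squared, RHS 4 ≥ 0: apply √ (±). So sqrt: (-x) + 3 = 2 or -2.
Step 3. [(-x) + 3 = 2 or -2] subtract 3: x sits inside (… + 3). So sub: -x = -1 or -5.
Step 4. [-x = -1 or -5] LHS negated; negate both sides, so neg: x = 1 or 5.

Answer: x ∈ {1, 5}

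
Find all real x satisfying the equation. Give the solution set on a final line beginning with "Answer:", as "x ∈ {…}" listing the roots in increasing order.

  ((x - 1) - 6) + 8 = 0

Step 1. [((x - 1) - 6) + 8 = 0] the outer +8 inverts by subtracting 8, so sub: (x - 1) - 6 = -8.
Step 2. [(x - 1) - 6 = -8] 6 comes off first (add 6). So sub: x - 1 = -2.
Step 3. [x - 1 = -2] peel the -1: add 1 from each side, so sub: x = -1.

Answer: x ∈ {-1}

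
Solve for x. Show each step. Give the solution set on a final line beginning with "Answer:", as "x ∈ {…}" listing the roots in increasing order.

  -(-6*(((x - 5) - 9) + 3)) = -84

Step 1. [-(-6*(((x - 5) - 9) + 3)) = -84] LHS negated; negate both sides, so neg: -6*(((x - 5) - 9) + 3) = 84.
Step 2. [-6*(((x - 5) - 9) + 3) = 84] LHS = -6·(…); ÷-6 both sides. So div: ((x - 5) - 9) + 3 = -14.
Step 3. [((x - 5) - 9) + 3 = -14] the outer +3 inverts by subtracting 3 ⇒ sub: (x - 5) - 9 = -17.
Step 4. [(x - 5) - 9 = -17] -9 is outermost — add 9 both sides ⇒ sub: x - 5 = -8.
Step 5. [x - 5 = -8] the outer -5 inverts by adding 5. So sub: x = -3.

Answer: x ∈ {-3}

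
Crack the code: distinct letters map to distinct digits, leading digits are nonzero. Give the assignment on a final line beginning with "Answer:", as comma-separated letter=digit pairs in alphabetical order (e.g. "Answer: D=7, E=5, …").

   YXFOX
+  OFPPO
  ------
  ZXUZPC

Step 1. [Z] Z is the leading digit of a 6-digit sum of two 5-digit numbers; the final carry is exactly 1. So Z=1.
Step 2. [col 1: X + O ≡ C (mod 10)] several values work for O in column 1 (X + O ≡ C (mod 10), carry-in 0); try O=9, so O=9.
Step 3. [col 1: X + O ≡ C (mod 10)] X=4 is one option consistent with column 1 (X + O ≡ C (mod 10), carry-in 0) — take it. So X=4.
Step 4. [col 1: X + O ≡ C (mod 10)] in column 1 we have X+O≡C with carry-in 0; given X=4, O=9 and digits 1,4,9 already taken and all letters distinct, that pins C to 3, so C=3.
Step 5. [col 2: O + P ≡ P (mod 10)] several values work for P in column 2 (O + P ≡ P (mod 10), carry-in 1); try P=8, so P=8.
Step 6. [col 3: F + P ≡ Z (mod 10)] column 3 reads F+P+carry(1)=Z with P=8, Z=1; with digits 1,3,4,8,9 already taken and all letters distinct, the only value for F is 2, so F=2.
Step 7. [col 4: X + F ≡ U (mod 10)] from column 4 (X=4, F=2, carry-in 1, digits 1,2,3,4,8,9 already taken and all letters distinct): U must equal 7 ⇒ U=7.
Step 8. [col 5: Y + O ≡ X (mod 10)] from column 5 (O=9, X=4, carry-in 0, digits 1,2,3,4,7,8,9 already taken and all letters distinct): Y must equal 5 ⇒ Y=5.

Answer: C=3, F=2, O=9, P=8, U=7, X=4, Y=5, Z=1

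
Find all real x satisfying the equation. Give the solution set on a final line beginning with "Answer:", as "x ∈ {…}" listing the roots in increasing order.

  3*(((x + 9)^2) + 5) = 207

Step 1. [3*(((x + 9)^2) + 5) = 207] LHS = 3·(…); ÷3 both sides. So div: ((x + 9)^2) + 5 = 69.
Step 2. [((x + 9)^2) + 5 = 69] peel the +5: subtract 5 from each side ⇒ sub: (x + 9)^2 = 64.
Step 3. [(x + 9)^2 = 64] 64 ≥ 0, LHS is (·)² — take ±√. So sqrt: x + 9 = 8 or -8.
Step 4. [x + 9 = 8 or -8] +9 is outermost — subtract 9 both sides. So sub: x = -1 or -17.

Answer: x ∈ {-17, -1}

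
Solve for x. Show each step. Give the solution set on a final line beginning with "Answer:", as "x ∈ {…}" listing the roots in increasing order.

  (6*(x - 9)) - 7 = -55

Step 1. [(6*(x - 9)) - 7 = -55] peel the -7: add 7 from each side, so sub: 6*(x - 9) = -48.
Step 2. [6*(x - 9) = -48] divide by the outer 6 ⇒ div: x - 9 = -8.
Step 3. [x - 9 = -8] the outer -9 inverts by adding 9, so sub: x = 1.

Answer: x ∈ {1}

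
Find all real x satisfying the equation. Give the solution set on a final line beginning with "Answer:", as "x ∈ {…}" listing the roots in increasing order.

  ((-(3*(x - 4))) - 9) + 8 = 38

Step 1. [((-(3*(x - 4))) - 9) + 8 = 38] +8 is outermost — subtract 8 both sides. So sub: (-(3*(x - 4))) - 9 = 30.
Step 2. [(-(3*(x - 4))) - 9 = 30] the outer -9 inverts by adding 9, so sub: -(3*(x - 4)) = 39.
Step 3. [-(3*(x - 4)) = 39] LHS negated; negate both sides. So neg: 3*(x - 4) = -39.
Step 4. [3*(x - 4) = -39] 3 out front; divide by 3. So div: x - 4 = -13.
Step 5. [x - 4 = -13] peel the -4: add 4 from each side, so sub: x = -9.

Answer: x ∈ {-9}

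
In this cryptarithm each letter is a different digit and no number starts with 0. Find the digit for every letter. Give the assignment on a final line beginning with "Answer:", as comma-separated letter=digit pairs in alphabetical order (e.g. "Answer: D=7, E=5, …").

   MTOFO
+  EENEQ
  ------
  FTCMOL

Step 1. [col 1: O + Q ≡ L (mod 10)] O=9 is one option consistent with column 1 (O + Q ≡ L (mod 10), carry-in 0) — take it, so O=9.
Step 2. [F] adding two 5-digit numbers gives at most 5+1 digits, and here it does — F is that final carry and must be 1, so F=1.
Step 3. [col 1: O + Q ≡ L (mod 10)] column 1 (O + Q ≡ L (mod 10), carry-in 0) doesn't pin Q yet; pick Q=6 and continue. So Q=6.
Step 4. [col 1: O + Q ≡ L (mod 10)] column 1 reads O+Q+carry(0)=L with O=9, Q=6; with digits 1,6,9 already taken and all letters distinct, the only value for L is 5. So L=5.
Step 5. [col 2: F + E ≡ O (mod 10)] in column 2 we have F+E≡O with carry-in 1; given F=1, O=9 and digits 1,5,6,9 already taken and all letters distinct, that pins E to 7. So E=7.
Step 6. [col 3: O + N ≡ M (mod 10)] column 3 (O + N ≡ M (mod 10), carry-in 0) doesn't pin M yet; pick M=3 and continue, so M=3.
Step 7. [col 3: O + N ≡ M (mod 10)] in column 3 we have O+N≡M with carry-in 0; given O=9, M=3 and digits 1,3,5,6,7,9 already taken and all letters distinct, that pins N to 4. So N=4.
Step 8. [col 4: T + E ≡ C (mod 10)] C=8 is one option consistent with column 4 (T + E ≡ C (mod 10), carry-in 1) — take it. So C=8.
Step 9. [col 4: T + E ≡ C (mod 10)] column 4 reads T+E+carry(1)=C with E=7, C=8; with digits 1,3,4,5,6,7,8,9 already taken and all letters distinct, the only value for T is 0. So T=0.

Answer: C=8, E=7, F=1, L=5, M=3, N=4, O=9, Q=6, T=0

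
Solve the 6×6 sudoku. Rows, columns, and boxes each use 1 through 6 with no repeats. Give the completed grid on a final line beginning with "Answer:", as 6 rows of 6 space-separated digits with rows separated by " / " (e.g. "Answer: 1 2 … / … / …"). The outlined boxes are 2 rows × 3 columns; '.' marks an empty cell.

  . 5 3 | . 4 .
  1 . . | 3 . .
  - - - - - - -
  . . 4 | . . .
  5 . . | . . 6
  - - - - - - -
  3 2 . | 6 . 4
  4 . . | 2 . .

Step 1. [r1c1∈{2,6}] 6 has one home in row 1: r1c1 ⇒ r1c1=6.
Step 2. [r1c6∈{1,2}] in row 1, 2 fits only at r1c6 ⇒ r1c6=2.
Step 3. [r2c6∈{5}] only 5 remains possible at r2c6 ⇒ r2c6=5.
Step 4. [r6c3∈{1,5,6}] in col 3, 6 fits only at r6c3 ⇒ r6c3=6.
Step 5. [r6c2∈{1}] only 1 remains possible at r6c2, so r6c2=1.
Step 6. [r3c6∈{1,3}] across col 6, 1 lands solely at r3c6. So r3c6=1.
Step 7. [r6c5∈{3,5}] across row 6, 5 lands solely at r6c5. So r6c5=5.
Step 8. [r3c1∈{2}] only 2 remains possible at r3c1, so r3c1=2.
Step 9. [r4c2∈{3}] r4c2 has the single candidate 3 ⇒ r4c2=3.
Step 10. [r3c4∈{5}] r3c4 has the single candidate 5, so r3c4=5.
Step 11. [r5c3∈{5}] r5c3 is down to just 5 ⇒ r5c3=5.
Step 12. [r3c2∈{6}] r3c2 has the single candidate 6, so r3c2=6.
Step 13. [r2c2∈{4}] r2c2's peers cover all but 4. So r2c2=4.
Step 14. [r2c5∈{6}] only 6 remains possible at r2c5. So r2c5=6.
Step 15. [r2c3∈{2}] r2c3 has the single candidate 2, so r2c3=2.
Step 16. [r6c6∈{3}] r6c6 is down to just 3. So r6c6=3.
Step 17. [r4c3∈{1}] r4c3's peers cover all but 1 ⇒ r4c3=1.
Step 18. [r5c5∈{1}] only 1 remains possible at r5c5. So r5c5=1.
Step 19. [r3c5∈{3}] r3c5 is down to just 3, so r3c5=3.
Step 20. [r4c5∈{2}] r4c5 is down to just 2, so r4c5=2.
Step 21. [r4c4∈{4}] only 4 remains possible at r4c4. So r4c4=4.
Step 22. [r1c4∈{1}] r1c4 has the single candidate 1, so r1c4=1.

Answer: 6 5 3 1 4 2 / 1 4 2 3 6 5 / 2 6 4 5 3 1 / 5 3 1 4 2 6 / 3 2 5 6 1 4 / 4 1 6 2 5 3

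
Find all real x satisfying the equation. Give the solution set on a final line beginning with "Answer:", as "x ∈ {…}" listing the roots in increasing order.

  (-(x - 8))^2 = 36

Step 1. [(-(x - 8))^2 = 36] LHS squared, RHS 36 ≥ 0: apply √ (±). So sqrt: -(x - 8) = 6 or -6.
Step 2. [-(x - 8) = 6 or -6] LHS negated; negate both sides, so neg: x - 8 = -6 or 6.
Step 3. [x - 8 = -6 or 6] -8 is outermost — add 8 both sides ⇒ sub: x = 2 or 14.

Answer: x ∈ {2, 14}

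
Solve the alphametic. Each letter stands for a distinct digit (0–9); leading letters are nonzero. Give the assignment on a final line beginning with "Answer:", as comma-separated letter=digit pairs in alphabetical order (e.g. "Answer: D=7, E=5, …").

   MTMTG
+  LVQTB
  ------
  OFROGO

Step 1. [col 1: G + B ≡ O (mod 10)] several values work for B in column 1 (G + B ≡ O (mod 10), carry-in 0); try B=2 ⇒ B=2.
Step 2. [col 1: G + B ≡ O (mod 10)] column 1 (G + B ≡ O (mod 10), carry-in 0) doesn't pin O yet; pick O=1 and continue ⇒ O=1.
Step 3. [col 1: G + B ≡ O (mod 10)] in column 1 we have G+B≡O with carry-in 0; given B=2, O=1 and digits 1,2 already taken and all letters distinct, that pins G to 9. So G=9.
Step 4. [col 2: T + T ≡ G (mod 10)] column 2: given G=9, carry-in 1, and digits 1,2,9 already taken and all letters distinct, T+T≡G (mod 10) forces T=4, so T=4.
Step 5. [col 3: M + Q ≡ O (mod 10)] column 3 (M + Q ≡ O (mod 10), carry-in 0) doesn't pin Q yet; pick Q=3 and continue ⇒ Q=3.
Step 6. [col 3: M + Q ≡ O (mod 10)] column 3: given Q=3, O=1, carry-in 0, and digits 1,2,3,4,9 already taken and all letters distinct, M+Q≡O (mod 10) forces M=8, so M=8.
Step 7. [col 4: T + V ≡ R (mod 10)] column 4 (T + V ≡ R (mod 10), carry-in 1) doesn't pin R yet; pick R=0 and continue, so R=0.
Step 8. [col 4: T + V ≡ R (mod 10)] column 4 reads T+V+carry(1)=R with T=4, R=0; with digits 0,1,2,3,4,8,9 already taken and all letters distinct, the only value for V is 5 ⇒ V=5.
Step 9. [col 5: M + L ≡ F (mod 10)] in column 5 we have M+L≡F with carry-in 1; given M=8 and digits 0,1,2,3,4,5,8,9 already taken and all letters distinct, that pins L to 7, so L=7.
Step 10. [col 5: M + L ≡ F (mod 10)] column 5: given M=8, L=7, carry-in 1, and digits 0,1,2,3,4,5,7,8,9 already taken and all letters distinct, M+L≡F (mod 10) forces F=6 ⇒ F=6.

Answer: B=2, F=6, G=9, L=7, M=8, O=1, Q=3, R=0, T=4, V=5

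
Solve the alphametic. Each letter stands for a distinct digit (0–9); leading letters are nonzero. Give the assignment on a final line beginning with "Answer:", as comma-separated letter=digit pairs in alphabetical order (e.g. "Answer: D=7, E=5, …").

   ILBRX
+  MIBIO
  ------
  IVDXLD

Step 1. [col 1: X + O ≡ D (mod 10)] D=7 is one option consistent with column 1 (X + O ≡ D (mod 10), carry-in 0) — take it. So D=7.
Step 2. [col 1: X + O ≡ D (mod 10)] X=4 is one option consistent with column 1 (X + O ≡ D (mod 10), carry-in 0) — take it, so X=4.
Step 3. [col 1: X + O ≡ D (mod 10)] from column 1 (X=4, D=7, carry-in 0, digits 4,7 already taken and all letters distinct): O must equal 3, so O=3.
Step 4. [col 2: R + I ≡ L (mod 10)] no forcing yet in column 2 (carry-in 0); R=5 is free and consistent — try it ⇒ R=5.
Step 5. [col 2: R + I ≡ L (mod 10)] several values work for I in column 2 (R + I ≡ L (mod 10), carry-in 0); try I=1. So I=1.
Step 6. [col 2: R + I ≡ L (mod 10)] column 2 reads R+I+carry(0)=L with R=5, I=1; with digits 1,3,4,5,7 already taken and all letters distinct, the only value for L is 6 ⇒ L=6.
Step 7. [col 3: B + B ≡ X (mod 10)] in column 3 we have B+B≡X with carry-in 0; given X=4 and digits 1,3,4,5,6,7 already taken and all letters distinct, that pins B to 2 ⇒ B=2.
Step 8. [col 5: I + M ≡ V (mod 10)] column 5 (I + M ≡ V (mod 10), carry-in 0) doesn't pin M yet; pick M=9 and continue ⇒ M=9.
Step 9. [col 5: I + M ≡ V (mod 10)] column 5: given I=1, M=9, carry-in 0, and digits 1,2,3,4,5,6,7,9 already taken and all letters distinct, I+M≡V (mod 10) forces V=0, so V=0.

Answer: B=2, D=7, I=1, L=6, M=9, O=3, R=5, V=0, X=4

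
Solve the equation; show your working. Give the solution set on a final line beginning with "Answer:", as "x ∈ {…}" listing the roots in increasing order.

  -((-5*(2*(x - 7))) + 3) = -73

Step 1. [-((-5*(2*(x - 7))) + 3) = -73] LHS negated; negate both sides ⇒ neg: (-5*(2*(x - 7))) + 3 = 73.
Step 2. [(-5*(2*(x - 7))) + 3 = 73] +3 is outermost — subtract 3 both sides. So sub: -5*(2*(x - 7)) = 70.
Step 3. [-5*(2*(x - 7)) = 70] leading coefficient -5: divide by -5. So div: 2*(x - 7) = -14.
Step 4. [2*(x - 7) = -14] LHS = 2·(…); ÷2 both sides ⇒ div: x - 7 = -7.
Step 5. [x - 7 = -7] add 7: x sits inside (… - 7) ⇒ sub: x = 0.

Answer: x ∈ {0}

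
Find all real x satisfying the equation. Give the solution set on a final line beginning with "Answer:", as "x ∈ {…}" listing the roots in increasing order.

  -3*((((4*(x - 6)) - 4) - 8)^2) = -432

Step 1. [-3*((((4*(x - 6)) - 4) - 8)^2) = -432] -3 out front; divide by -3 ⇒ div: (((4*(x - 6)) - 4) - 8)^2 = 144.
Step 2. [(((4*(x - 6)) - 4) - 8)^2 = 144] √ both sides: 144 ≥ 0 gives two branches, so sqrt: ((4*(x - 6)) - 4) - 8 = 12 or -12.
Step 3. [((4*(x - 6)) - 4) - 8 = 12 or -12] -8 is outermost — add 8 both sides, so sub: (4*(x - 6)) - 4 = 20 or -4.
Step 4. [(4*(x - 6)) - 4 = 20 or -4] -4 is outermost — add 4 both sides, so sub: 4*(x - 6) = 24 or 0.
Step 5. [4*(x - 6) = 24 or 0] leading coefficient 4: divide by 4. So div: x - 6 = 6 or 0.
Step 6. [x - 6 = 6 or 0] the outer -6 inverts by adding 6. So sub: x = 12 or 6.

Answer: x ∈ {6, 12}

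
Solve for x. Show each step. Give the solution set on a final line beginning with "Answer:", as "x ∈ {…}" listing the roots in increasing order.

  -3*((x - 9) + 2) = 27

Step 1. [-3*((x - 9) + 2) = 27] -3·(inner) — divide through by -3. So div: (x - 9) + 2 = -9.
Step 2. [(x - 9) + 2 = -9] peel the +2: subtract 2 from each side. So sub: x - 9 = -11.
Step 3. [x - 9 = -11] add 9: x sits inside (… - 9). So sub: x = -2.

Answer: x ∈ {-2}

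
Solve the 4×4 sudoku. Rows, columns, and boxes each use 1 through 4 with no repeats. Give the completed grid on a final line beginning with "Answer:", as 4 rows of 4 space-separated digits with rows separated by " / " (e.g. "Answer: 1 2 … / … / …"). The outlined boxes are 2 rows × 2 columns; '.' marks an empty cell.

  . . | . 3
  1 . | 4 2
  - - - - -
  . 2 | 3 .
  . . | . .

Step 1. [r4c2∈{1,3,4}] r4c2 is the only open cell in col 2 admitting 1, so r4c2=1.
Step 2. [r3c1∈{4}] r3c1 is down to just 4. So r3c1=4.
Step 3. [r1c3∈{1}] nothing but 1 survives at r1c3 ⇒ r1c3=1.
Step 4. [r2c2∈{3}] r2c2's peers cover all but 3, so r2c2=3.
Step 5. [r3c4∈{1}] nothing but 1 survives at r3c4, so r3c4=1.
Step 6. [r4c1∈{3}] r4c1 has the single candidate 3. So r4c1=3.
Step 7. [r4c4∈{4}] r4c4 has the single candidate 4 ⇒ r4c4=4.
Step 8. [r1c2∈{4}] r1c2 is down to just 4. So r1c2=4.
Step 9. [r4c3∈{2}] r4c3 has the single candidate 2, so r4c3=2.
Step 10. [r1c1∈{2}] r1c1 has the single candidate 2 ⇒ r1c1=2.

Answer: 2 4 1 3 / 1 3 4 2 / 4 2 3 1 / 3 1 2 4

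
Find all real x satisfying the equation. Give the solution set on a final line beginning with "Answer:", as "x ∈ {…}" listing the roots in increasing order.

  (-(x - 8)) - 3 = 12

Step 1. [(-(x - 8)) - 3 = 12] add 3: x sits inside (… - 3). So sub: -(x - 8) = 15.
Step 2. [-(x - 8) = 15] leading − — multiply by −1, so neg: x - 8 = -15.
Step 3. [x - 8 = -15] 8 comes off first (add 8) ⇒ sub: x = -7.

Answer: x ∈ {-7}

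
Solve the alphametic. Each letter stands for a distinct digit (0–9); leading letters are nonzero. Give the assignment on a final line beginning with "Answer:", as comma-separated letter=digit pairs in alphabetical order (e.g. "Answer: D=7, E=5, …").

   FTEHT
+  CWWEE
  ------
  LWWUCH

Step 1. [col 1: T + E ≡ H (mod 10)] T=9 is one option consistent with column 1 (T + E ≡ H (mod 10), carry-in 0) — take it. So T=9.
Step 2. [col 1: T + E ≡ H (mod 10)] H=3 is one option consistent with column 1 (T + E ≡ H (mod 10), carry-in 0) — take it, so H=3.
Step 3. [col 1: T + E ≡ H (mod 10)] column 1: given T=9, H=3, carry-in 0, and digits 3,9 already taken and all letters distinct, T+E≡H (mod 10) forces E=4. So E=4.
Step 4. [L] the sum has 6 digits but both addends have 5; that extra leading digit L is the final carry, namely 1. So L=1.
Step 5. [col 2: H + E ≡ C (mod 10)] from column 2 (H=3, E=4, carry-in 1, digits 1,3,4,9 already taken and all letters distinct): C must equal 8, so C=8.
Step 6. [col 3: E + W ≡ U (mod 10)] W=6 is one option consistent with column 3 (E + W ≡ U (mod 10), carry-in 0) — take it. So W=6.
Step 7. [col 3: E + W ≡ U (mod 10)] column 3 reads E+W+carry(0)=U with E=4, W=6; with digits 1,3,4,6,8,9 already taken and all letters distinct, the only value for U is 0. So U=0.
Step 8. [col 5: F + C ≡ W (mod 10)] column 5: given C=8, W=6, carry-in 1, and digits 0,1,3,4,6,8,9 already taken and all letters distinct, F+C≡W (mod 10) forces F=7 ⇒ F=7.

Answer: C=8, E=4, F=7, H=3, L=1, T=9, U=0, W=6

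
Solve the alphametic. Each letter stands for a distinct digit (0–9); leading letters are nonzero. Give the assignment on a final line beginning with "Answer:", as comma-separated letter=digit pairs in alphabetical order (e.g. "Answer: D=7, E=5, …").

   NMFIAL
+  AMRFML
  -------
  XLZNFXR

Step 1. [X] X is the leading digit of a 7-digit sum of two 6-digit numbers; the final carry is exactly 1. So X=1.
Step 2. [col 1: L + L ≡ R (mod 10)] several values work for L in column 1 (L + L ≡ R (mod 10), carry-in 0); try L=5 ⇒ L=5.
Step 3. [col 1: L + L ≡ R (mod 10)] column 1: given L=5, carry-in 0, and digits 1,5 already taken and all letters distinct, L+L≡R (mod 10) forces R=0. So R=0.
Step 4. [col 2: A + M ≡ X (mod 10)] A=8 is one option consistent with column 2 (A + M ≡ X (mod 10), carry-in 1) — take it. So A=8.
Step 5. [col 2: A + M ≡ X (mod 10)] from column 2 (A=8, X=1, carry-in 1, digits 0,1,5,8 already taken and all letters distinct): M must equal 2, so M=2.
Step 6. [col 3: I + F ≡ F (mod 10)] column 3 reads I+F+carry(1)=F with nothing yet; with digits 0,1,2,5,8 already taken and all letters distinct, the only value for I is 9, so I=9.
Step 7. [col 3: I + F ≡ F (mod 10)] column 3 (I + F ≡ F (mod 10), carry-in 1) doesn't pin F yet; pick F=6 and continue. So F=6.
Step 8. [col 4: F + R ≡ N (mod 10)] in column 4 we have F+R≡N with carry-in 1; given F=6, R=0 and digits 0,1,2,5,6,8,9 already taken and all letters distinct, that pins N to 7, so N=7.
Step 9. [col 5: M + M ≡ Z (mod 10)] column 5 reads M+M+carry(0)=Z with M=2; with digits 0,1,2,5,6,7,8,9 already taken and all letters distinct, the only value for Z is 4. So Z=4.

Answer: A=8, F=6, I=9, L=5, M=2, N=7, R=0, X=1, Z=4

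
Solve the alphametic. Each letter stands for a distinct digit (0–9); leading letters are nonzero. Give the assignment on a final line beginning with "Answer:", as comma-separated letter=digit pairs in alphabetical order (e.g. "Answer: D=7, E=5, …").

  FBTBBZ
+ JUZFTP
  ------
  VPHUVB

Step 1. [col 1: Z + P ≡ B (mod 10)] column 1 (Z + P ≡ B (mod 10), carry-in 0) doesn't pin Z yet; pick Z=3 and continue. So Z=3.
Step 2. [col 1: Z + P ≡ B (mod 10)] B=1 is one option consistent with column 1 (Z + P ≡ B (mod 10), carry-in 0) — take it. So B=1.
Step 3. [col 1: Z + P ≡ B (mod 10)] column 1 reads Z+P+carry(0)=B with Z=3, B=1; with digits 1,3 already taken and all letters distinct, the only value for P is 8 ⇒ P=8.
Step 4. [col 2: B + T ≡ V (mod 10)] no forcing yet in column 2 (carry-in 1); T=7 is free and consistent — try it. So T=7.
Step 5. [col 2: B + T ≡ V (mod 10)] in column 2 we have B+T≡V with carry-in 1; given B=1, T=7 and digits 1,3,7,8 already taken and all letters distinct, that pins V to 9, so V=9.
Step 6. [col 3: B + F ≡ U (mod 10)] several values work for U in column 3 (B + F ≡ U (mod 10), carry-in 0); try U=6 ⇒ U=6.
Step 7. [col 3: B + F ≡ U (mod 10)] in column 3 we have B+F≡U with carry-in 0; given B=1, U=6 and digits 1,3,6,7,8,9 already taken and all letters distinct, that pins F to 5. So F=5.
Step 8. [col 4: T + Z ≡ H (mod 10)] column 4: given T=7, Z=3, carry-in 0, and digits 1,3,5,6,7,8,9 already taken and all letters distinct, T+Z≡H (mod 10) forces H=0, so H=0.
Step 9. [col 6: F + J ≡ V (mod 10)] column 6: given F=5, V=9, carry-in 0, and digits 0,1,3,5,6,7,8,9 already taken and all letters distinct, F+J≡V (mod 10) forces J=4 ⇒ J=4.

Answer: B=1, F=5, H=0, J=4, P=8, T=7, U=6, V=9, Z=3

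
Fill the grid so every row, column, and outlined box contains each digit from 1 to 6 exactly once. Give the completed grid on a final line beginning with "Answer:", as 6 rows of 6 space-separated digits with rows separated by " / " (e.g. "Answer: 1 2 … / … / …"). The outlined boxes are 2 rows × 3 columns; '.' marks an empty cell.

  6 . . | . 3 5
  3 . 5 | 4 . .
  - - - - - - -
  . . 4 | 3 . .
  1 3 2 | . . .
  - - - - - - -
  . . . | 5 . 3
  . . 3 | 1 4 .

Step 1. [r3c2∈{5,6}] across box 3, 6 lands solely at r3c2. So r3c2=6.
Step 2. [r6c6∈{2,6}] in row 6, 6 fits only at r6c6 ⇒ r6c6=6.
Step 3. [r5c5∈{2}] r5c5 is down to just 2. So r5c5=2.
Step 4. [r1c2∈{1,2,4}] across row 1, 4 lands solely at r1c2. So r1c2=4.
Step 5. [r2c2∈{1,2}] box 1 places 2 nowhere but r2c2 ⇒ r2c2=2.
Step 6. [r3c1∈{5}] r3c1 is down to just 5. So r3c1=5.
Step 7. [r2c5∈{1,6}] 6 has one home in row 2: r2c5, so r2c5=6.
Step 8. [r5c2∈{1}] only 1 remains possible at r5c2 ⇒ r5c2=1.
Step 9. [r2c6∈{1}] r2c6 has the single candidate 1 ⇒ r2c6=1.
Step 10. [r4c5∈{5}] nothing but 5 survives at r4c5 ⇒ r4c5=5.
Step 11. [r6c2∈{5}] r6c2 has the single candidate 5. So r6c2=5.
Step 12. [r5c3∈{6}] only 6 remains possible at r5c3 ⇒ r5c3=6.
Step 13. [r4c4∈{6}] r4c4 has the single candidate 6 ⇒ r4c4=6.
Step 14. [r3c6∈{2}] r3c6 is down to just 2 ⇒ r3c6=2.
Step 15. [r6c1∈{2}] only 2 remains possible at r6c1. So r6c1=2.
Step 16. [r5c1∈{4}] r5c1 is down to just 4, so r5c1=4.
Step 17. [r3c5∈{1}] r3c5 is down to just 1, so r3c5=1.
Step 18. [r1c4∈{2}] r1c4 is down to just 2 ⇒ r1c4=2.
Step 19. [r4c6∈{4}] nothing but 4 survives at r4c6. So r4c6=4.
Step 20. [r1c3∈{1}] r1c3 has the single candidate 1 ⇒ r1c3=1.

Answer: 6 4 1 2 3 5 / 3 2 5 4 6 1 / 5 6 4 3 1 2 / 1 3 2 6 5 4 / 4 1 6 5 2 3 / 2 5 3 1 4 6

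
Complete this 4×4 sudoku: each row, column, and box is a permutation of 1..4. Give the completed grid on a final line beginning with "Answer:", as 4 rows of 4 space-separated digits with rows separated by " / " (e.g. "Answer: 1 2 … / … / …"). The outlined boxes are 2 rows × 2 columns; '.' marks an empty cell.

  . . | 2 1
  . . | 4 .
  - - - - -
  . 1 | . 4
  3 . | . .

Step 1. [r4c2∈{2,4}] 4 has one home in row 4: r4c2, so r4c2=4.
Step 2. [r2c2∈{2,3}] 2 has one home in col 2: r2c2, so r2c2=2.
Step 3. [r3c3∈{3}] nothing but 3 survives at r3c3 ⇒ r3c3=3.
Step 4. [r2c1∈{1}] r2c1 is down to just 1, so r2c1=1.
Step 5. [r3c1∈{2}] nothing but 2 survives at r3c1 ⇒ r3c1=2.
Step 6. [r4c3∈{1}] only 1 remains possible at r4c3, so r4c3=1.
Step 7. [r1c2∈{3}] nothing but 3 survives at r1c2 ⇒ r1c2=3.
Step 8. [r4c4∈{2}] r4c4 has the single candidate 2, so r4c4=2.
Step 9. [r2c4∈{3}] r2c4's peers cover all but 3. So r2c4=3.
Step 10. [r1c1∈{4}] r1c1 has the single candidate 4, so r1c1=4.

Answer: 4 3 2 1 / 1 2 4 3 / 2 1 3 4 / 3 4 1 2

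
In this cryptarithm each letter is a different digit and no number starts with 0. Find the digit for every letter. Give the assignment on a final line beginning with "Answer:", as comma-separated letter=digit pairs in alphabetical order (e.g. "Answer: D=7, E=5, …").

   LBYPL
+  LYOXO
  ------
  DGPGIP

Step 1. [col 1: L + O ≡ P (mod 10)] column 1 (L + O ≡ P (mod 10), carry-in 0) doesn't pin P yet; pick P=9 and continue. So P=9.
Step 2. [col 1: L + O ≡ P (mod 10)] no forcing yet in column 1 (carry-in 0); L=6 is free and consistent — try it ⇒ L=6.
Step 3. [col 1: L + O ≡ P (mod 10)] from column 1 (L=6, P=9, carry-in 0, digits 6,9 already taken and all letters distinct): O must equal 3. So O=3.
Step 4. [D] the sum has 6 digits but both addends have 5; that extra leading digit D is the final carry, namely 1. So D=1.
Step 5. [col 2: P + X ≡ I (mod 10)] several values work for I in column 2 (P + X ≡ I (mod 10), carry-in 0); try I=4. So I=4.
Step 6. [col 2: P + X ≡ I (mod 10)] in column 2 we have P+X≡I with carry-in 0; given P=9, I=4 and digits 1,3,4,6,9 already taken and all letters distinct, that pins X to 5, so X=5.
Step 7. [col 3: Y + O ≡ G (mod 10)] in column 3 we have Y+O≡G with carry-in 1; given O=3 and digits 1,3,4,5,6,9 already taken and all letters distinct, that pins G to 2 ⇒ G=2.
Step 8. [col 3: Y + O ≡ G (mod 10)] column 3: given O=3, G=2, carry-in 1, and digits 1,2,3,4,5,6,9 already taken and all letters distinct, Y+O≡G (mod 10) forces Y=8. So Y=8.
Step 9. [col 4: B + Y ≡ P (mod 10)] in column 4 we have B+Y≡P with carry-in 1; given Y=8, P=9 and digits 1,2,3,4,5,6,8,9 already taken and all letters distinct, that pins B to 0 ⇒ B=0.

Answer: B=0, D=1, G=2, I=4, L=6, O=3, P=9, X=5, Y=8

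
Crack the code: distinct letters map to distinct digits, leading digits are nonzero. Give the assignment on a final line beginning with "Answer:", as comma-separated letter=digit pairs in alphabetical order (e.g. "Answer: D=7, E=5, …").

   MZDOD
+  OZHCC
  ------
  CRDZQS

Step 1. [col 1: D + C ≡ S (mod 10)] several values work for S in column 1 (D + C ≡ S (mod 10), carry-in 0); try S=0. So S=0.
Step 2. [col 1: D + C ≡ S (mod 10)] no forcing yet in column 1 (carry-in 0); D=9 is free and consistent — try it, so D=9.
Step 3. [col 1: D + C ≡ S (mod 10)] column 1: given D=9, S=0, carry-in 0, and digits 0,9 already taken and all letters distinct, D+C≡S (mod 10) forces C=1. So C=1.
Step 4. [col 2: O + C ≡ Q (mod 10)] no forcing yet in column 2 (carry-in 1); O=6 is free and consistent — try it ⇒ O=6.
Step 5. [col 2: O + C ≡ Q (mod 10)] column 2: given O=6, C=1, carry-in 1, and digits 0,1,6,9 already taken and all letters distinct, O+C≡Q (mod 10) forces Q=8, so Q=8.
Step 6. [col 3: D + H ≡ Z (mod 10)] several values work for Z in column 3 (D + H ≡ Z (mod 10), carry-in 0); try Z=4 ⇒ Z=4.
Step 7. [col 3: D + H ≡ Z (mod 10)] column 3 reads D+H+carry(0)=Z with D=9, Z=4; with digits 0,1,4,6,8,9 already taken and all letters distinct, the only value for H is 5 ⇒ H=5.
Step 8. [col 5: M + O ≡ R (mod 10)] column 5 reads M+O+carry(0)=R with O=6; with digits 0,1,4,5,6,8,9 already taken and all letters distinct, the only value for M is 7. So M=7.
Step 9. [col 5: M + O ≡ R (mod 10)] column 5: given M=7, O=6, carry-in 0, and digits 0,1,4,5,6,7,8,9 already taken and all letters distinct, M+O≡R (mod 10) forces R=3 ⇒ R=3.

Answer: C=1, D=9, H=5, M=7, O=6, Q=8, R=3, S=0, Z=4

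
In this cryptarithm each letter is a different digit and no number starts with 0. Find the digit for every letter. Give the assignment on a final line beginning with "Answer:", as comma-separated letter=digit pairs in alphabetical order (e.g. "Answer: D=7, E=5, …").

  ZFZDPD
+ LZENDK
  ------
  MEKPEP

Step 1. [col 1: D + K ≡ P (mod 10)] several values work for D in column 1 (D + K ≡ P (mod 10), carry-in 0); try D=8, so D=8.
Step 2. [col 1: D + K ≡ P (mod 10)] no forcing yet in column 1 (carry-in 0); P=4 is free and consistent — try it ⇒ P=4.
Step 3. [col 1: D + K ≡ P (mod 10)] column 1: given D=8, P=4, carry-in 0, and digits 4,8 already taken and all letters distinct, D+K≡P (mod 10) forces K=6. So K=6.
Step 4. [col 2: P + D ≡ E (mod 10)] column 2: given P=4, D=8, carry-in 1, and digits 4,6,8 already taken and all letters distinct, P+D≡E (mod 10) forces E=3 ⇒ E=3.
Step 5. [col 3: D + N ≡ P (mod 10)] from column 3 (D=8, P=4, carry-in 1, digits 3,4,6,8 already taken and all letters distinct): N must equal 5 ⇒ N=5.
Step 6. [col 4: Z + E ≡ K (mod 10)] column 4: given E=3, K=6, carry-in 1, and digits 3,4,5,6,8 already taken and all letters distinct, Z+E≡K (mod 10) forces Z=2 ⇒ Z=2.
Step 7. [col 5: F + Z ≡ E (mod 10)] column 5 reads F+Z+carry(0)=E with Z=2, E=3; with digits 2,3,4,5,6,8 already taken and all letters distinct, the only value for F is 1 ⇒ F=1.
Step 8. [col 6: Z + L ≡ M (mod 10)] column 6: given Z=2, carry-in 0, and digits 1,2,3,4,5,6,8 already taken and all letters distinct, Z+L≡M (mod 10) forces L=7 ⇒ L=7.
Step 9. [col 6: Z + L ≡ M (mod 10)] column 6: given Z=2, L=7, carry-in 0, and digits 1,2,3,4,5,6,7,8 already taken and all letters distinct, Z+L≡M (mod 10) forces M=9, so M=9.

Answer: D=8, E=3, F=1, K=6, L=7, M=9, N=5, P=4, Z=2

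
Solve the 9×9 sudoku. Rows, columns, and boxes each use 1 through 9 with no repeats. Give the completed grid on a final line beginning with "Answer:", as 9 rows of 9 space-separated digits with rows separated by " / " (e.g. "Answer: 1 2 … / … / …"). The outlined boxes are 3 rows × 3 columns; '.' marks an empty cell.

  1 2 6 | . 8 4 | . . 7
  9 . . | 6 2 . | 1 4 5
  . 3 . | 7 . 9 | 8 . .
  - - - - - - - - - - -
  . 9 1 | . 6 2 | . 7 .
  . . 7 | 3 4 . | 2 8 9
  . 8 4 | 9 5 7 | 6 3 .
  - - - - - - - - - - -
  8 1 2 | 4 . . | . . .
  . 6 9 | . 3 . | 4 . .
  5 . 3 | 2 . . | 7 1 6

Step 1. [r8c4∈{1,5,8}] in col 4, 1 fits only at r8c4 ⇒ r8c4=1.
Step 2. [r8c9∈{2,8}] col 9 places 8 nowhere but r8c9. So r8c9=8.
Step 3. [r8c8∈{2,5}] across row 8, 2 lands solely at r8c8 ⇒ r8c8=2.
Step 4. [r7c8∈{5,9}] col 8 places 5 nowhere but r7c8, so r7c8=5.
Step 5. [r7c7∈{3,9}] in box 9, 9 fits only at r7c7 ⇒ r7c7=9.
Step 6. [r5c1∈{6}] nothing but 6 survives at r5c1 ⇒ r5c1=6.
Step 7. [r1c7∈{3}] r1c7 has the single candidate 3 ⇒ r1c7=3.
Step 8. [r7c5∈{7}] r7c5 has the single candidate 7, so r7c5=7.
Step 9. [r2c6∈{3}] r2c6's peers cover all but 3. So r2c6=3.
Step 10. [r3c9∈{2}] r3c9 is down to just 2, so r3c9=2.
Step 11. [r4c9∈{4}] nothing but 4 survives at r4c9. So r4c9=4.
Step 12. [r7c9∈{3}] only 3 remains possible at r7c9, so r7c9=3.
Step 13. [r1c4∈{5}] r1c4 has the single candidate 5. So r1c4=5.
Step 14. [r3c3∈{5}] r3c3 is down to just 5 ⇒ r3c3=5.
Step 15. [r8c6∈{5}] only 5 remains possible at r8c6. So r8c6=5.
Step 16. [r2c3∈{8}] r2c3 has the single candidate 8 ⇒ r2c3=8.
Step 17. [r9c5∈{9}] r9c5 has the single candidate 9 ⇒ r9c5=9.
Step 18. [r3c1∈{4}] r3c1 is down to just 4. So r3c1=4.
Step 19. [r2c2∈{7}] nothing but 7 survives at r2c2 ⇒ r2c2=7.
Step 20. [r6c9∈{1}] only 1 remains possible at r6c9, so r6c9=1.
Step 21. [r5c2∈{5}] only 5 remains possible at r5c2. So r5c2=5.
Step 22. [r1c8∈{9}] nothing but 9 survives at r1c8, so r1c8=9.
Step 23. [r7c6∈{6}] only 6 remains possible at r7c6, so r7c6=6.
Step 24. [r4c7∈{5}] r4c7's peers cover all but 5, so r4c7=5.
Step 25. [r3c8∈{6}] r3c8 has the single candidate 6 ⇒ r3c8=6.
Step 26. [r3c5∈{1}] nothing but 1 survives at r3c5, so r3c5=1.
Step 27. [r8c1∈{7}] r8c1 has the single candidate 7 ⇒ r8c1=7.
Step 28. [r9c6∈{8}] r9c6 has the single candidate 8, so r9c6=8.
Step 29. [r4c1∈{3}] r4c1 has the single candidate 3 ⇒ r4c1=3.
Step 30. [r5c6∈{1}] r5c6 is down to just 1 ⇒ r5c6=1.
Step 31. [r9c2∈{4}] r9c2 is down to just 4. So r9c2=4.
Step 32. [r6c1∈{2}] r6c1's peers cover all but 2. So r6c1=2.
Step 33. [r4c4∈{8}] r4c4 has the single candidate 8. So r4c4=8.

Answer: 1 2 6 5 8 4 3 9 7 / 9 7 8 6 2 3 1 4 5 / 4 3 5 7 1 9 8 6 2 / 3 9 1 8 6 2 5 7 4 / 6 5 7 3 4 1 2 8 9 / 2 8 4 9 5 7 6 3 1 / 8 1 2 4 7 6 9 5 3 / 7 6 9 1 3 5 4 2 8 / 5 4 3 2 9 8 7 1 6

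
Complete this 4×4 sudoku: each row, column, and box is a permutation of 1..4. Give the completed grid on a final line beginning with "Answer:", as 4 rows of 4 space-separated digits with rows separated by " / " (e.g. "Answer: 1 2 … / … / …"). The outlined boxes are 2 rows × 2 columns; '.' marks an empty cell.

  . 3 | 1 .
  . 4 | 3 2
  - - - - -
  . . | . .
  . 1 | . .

Step 1. [r3c2∈{2}] r3c2 has the single candidate 2 ⇒ r3c2=2.
Step 2. [r3c3∈{4}] r3c3 has the single candidate 4, so r3c3=4.
Step 3. [r3c1∈{3}] nothing but 3 survives at r3c1, so r3c1=3.
Step 4. [r1c4∈{4}] r1c4 is down to just 4. So r1c4=4.
Step 5. [r4c4∈{3}] nothing but 3 survives at r4c4. So r4c4=3.
Step 6. [r4c1∈{4}] r4c1 has the single candidate 4 ⇒ r4c1=4.
Step 7. [r3c4∈{1}] r3c4's peers cover all but 1 ⇒ r3c4=1.
Step 8. [r1c1∈{2}] only 2 remains possible at r1c1 ⇒ r1c1=2.
Step 9. [r2c1∈{1}] r2c1 has the single candidate 1. So r2c1=1.
Step 10. [r4c3∈{2}] nothing but 2 survives at r4c3 ⇒ r4c3=2.

Answer: 2 3 1 4 / 1 4 3 2 / 3 2 4 1 / 4 1 2 3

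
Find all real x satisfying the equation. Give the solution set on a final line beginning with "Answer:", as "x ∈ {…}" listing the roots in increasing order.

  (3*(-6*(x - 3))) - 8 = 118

Step 1. [(3*(-6*(x - 3))) - 8 = 118] peel the -8: add 8 from each side, so sub: 3*(-6*(x - 3)) = 126.
Step 2. [3*(-6*(x - 3)) = 126] 3 out front; divide by 3. So div: -6*(x - 3) = 42.
Step 3. [-6*(x - 3) = 42] -6·(inner) — divide through by -6, so div: x - 3 = -7.
Step 4. [x - 3 = -7] add 3: x sits inside (… - 3) ⇒ sub: x = -4.

Answer: x ∈ {-4}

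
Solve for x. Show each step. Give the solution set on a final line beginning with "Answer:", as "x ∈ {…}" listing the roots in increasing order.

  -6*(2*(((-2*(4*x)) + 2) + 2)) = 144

Step 1. [-6*(2*(((-2*(4*x)) + 2) + 2)) = 144] LHS = -6·(…); ÷-6 both sides. So div: 2*(((-2*(4*x)) + 2) + 2) = -24.
Step 2. [2*(((-2*(4*x)) + 2) + 2) = -24] 2 out front; divide by 2, so div: ((-2*(4*x)) + 2) + 2 = -12.
Step 3. [((-2*(4*x)) + 2) + 2 = -12] +2 is outermost — subtract 2 both sides, so sub: (-2*(4*x)) + 2 = -14.
Step 4. [(-2*(4*x)) + 2 = -14] -2 divides every term; factor it out, so factor: (4*x) - 1 = 7.
Step 5. [(4*x) - 1 = 7] 1 comes off first (add 1), so sub: 4*x = 8.
Step 6. [4*x = 8] leading coefficient 4: divide by 4. So div: x = 2.

Answer: x ∈ {2}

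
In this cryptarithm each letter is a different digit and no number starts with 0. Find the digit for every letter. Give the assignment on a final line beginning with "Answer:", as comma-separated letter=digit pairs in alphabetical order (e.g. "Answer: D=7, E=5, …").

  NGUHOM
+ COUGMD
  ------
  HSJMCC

Step 1. [col 1: M + D ≡ C (mod 10)] no forcing yet in column 1 (carry-in 0); M=4 is free and consistent — try it ⇒ M=4.
Step 2. [col 1: M + D ≡ C (mod 10)] several values work for C in column 1 (M + D ≡ C (mod 10), carry-in 0); try C=3, so C=3.
Step 3. [col 1: M + D ≡ C (mod 10)] column 1 reads M+D+carry(0)=C with M=4, C=3; with digits 3,4 already taken and all letters distinct, the only value for D is 9, so D=9.
Step 4. [col 2: O + M ≡ C (mod 10)] from column 2 (M=4, C=3, carry-in 1, digits 3,4,9 already taken and all letters distinct): O must equal 8 ⇒ O=8.
Step 5. [col 3: H + G ≡ M (mod 10)] several values work for H in column 3 (H + G ≡ M (mod 10), carry-in 1); try H=6. So H=6.
Step 6. [col 3: H + G ≡ M (mod 10)] column 3: given H=6, M=4, carry-in 1, and digits 3,4,6,8,9 already taken and all letters distinct, H+G≡M (mod 10) forces G=7. So G=7.
Step 7. [col 4: U + U ≡ J (mod 10)] column 4 (U + U ≡ J (mod 10), carry-in 1) doesn't pin J yet; pick J=1 and continue, so J=1.
Step 8. [col 4: U + U ≡ J (mod 10)] several values work for U in column 4 (U + U ≡ J (mod 10), carry-in 1); try U=0 ⇒ U=0.
Step 9. [col 5: G + O ≡ S (mod 10)] column 5: given G=7, O=8, carry-in 0, and digits 0,1,3,4,6,7,8,9 already taken and all letters distinct, G+O≡S (mod 10) forces S=5 ⇒ S=5.
Step 10. [col 6: N + C ≡ H (mod 10)] from column 6 (C=3, H=6, carry-in 1, digits 0,1,3,4,5,6,7,8,9 already taken and all letters distinct): N must equal 2 ⇒ N=2.

Answer: C=3, D=9, G=7, H=6, J=1, M=4, N=2, O=8, S=5, U=0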